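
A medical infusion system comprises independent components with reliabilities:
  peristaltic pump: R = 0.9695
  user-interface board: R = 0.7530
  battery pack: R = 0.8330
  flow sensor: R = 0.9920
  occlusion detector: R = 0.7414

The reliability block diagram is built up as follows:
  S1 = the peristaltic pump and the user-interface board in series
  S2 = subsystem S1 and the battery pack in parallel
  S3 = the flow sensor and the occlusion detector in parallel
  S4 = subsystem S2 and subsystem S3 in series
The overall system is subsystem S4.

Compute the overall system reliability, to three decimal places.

0.953

Series (peristaltic pump and user-interface board): 0.96950 × 0.75300 = 0.73003
Parallel ([0.73003] and battery pack): 1 − (1 − 0.73003)(1 − 0.83300) = 0.95492
Parallel (flow sensor and occlusion detector): 1 − (1 − 0.99200)(1 − 0.74140) = 0.99793
Series ([0.95492] and [0.99793]): 0.95492 × 0.99793 = 0.953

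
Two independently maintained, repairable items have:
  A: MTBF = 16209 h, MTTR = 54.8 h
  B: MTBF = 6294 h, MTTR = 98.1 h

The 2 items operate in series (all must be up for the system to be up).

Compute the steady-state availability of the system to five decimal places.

0.98134

A(A) = MTBF/(MTBF+MTTR) = 16209/(16209+54.8) = 0.996631
A(B) = MTBF/(MTBF+MTTR) = 6294/(6294+98.1) = 0.984653
Series availability: 0.996631 × 0.984653 = 0.98134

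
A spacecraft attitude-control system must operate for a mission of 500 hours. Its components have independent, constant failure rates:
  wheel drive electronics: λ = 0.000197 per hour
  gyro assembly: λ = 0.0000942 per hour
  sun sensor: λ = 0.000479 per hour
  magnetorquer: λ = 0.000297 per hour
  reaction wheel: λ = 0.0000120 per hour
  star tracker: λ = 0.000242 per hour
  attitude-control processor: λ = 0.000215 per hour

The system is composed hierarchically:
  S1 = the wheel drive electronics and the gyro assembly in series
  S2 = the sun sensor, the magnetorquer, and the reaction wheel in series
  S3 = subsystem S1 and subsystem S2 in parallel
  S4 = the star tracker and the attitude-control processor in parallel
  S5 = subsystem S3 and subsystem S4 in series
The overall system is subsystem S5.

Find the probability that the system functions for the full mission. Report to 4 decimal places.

0.9448

R(wheel drive electronics) = exp(−0.000197 × 500) = 0.906196
R(gyro assembly) = exp(−0.0000942 × 500) = 0.953992
R(sun sensor) = exp(−0.000479 × 500) = 0.787021
R(magnetorquer) = exp(−0.000297 × 500) = 0.862000
R(reaction wheel) = exp(−0.0000120 × 500) = 0.994018
R(star tracker) = exp(−0.000242 × 500) = 0.886034
R(attitude-control processor) = exp(−0.000215 × 500) = 0.898077
Series (wheel drive electronics and gyro assembly): 0.906196 × 0.953992 = 0.864504
Series (sun sensor, magnetorquer, and reaction wheel): 0.787021 × 0.862000 × 0.994018 = 0.674354
Parallel ([0.864504] and [0.674354]): 1 − (1 − 0.864504)(1 − 0.674354) = 0.955876
Parallel (star tracker and attitude-control processor): 1 − (1 − 0.886034)(1 − 0.898077) = 0.988384
Series ([0.955876] and [0.988384]): 0.955876 × 0.988384 = 0.9448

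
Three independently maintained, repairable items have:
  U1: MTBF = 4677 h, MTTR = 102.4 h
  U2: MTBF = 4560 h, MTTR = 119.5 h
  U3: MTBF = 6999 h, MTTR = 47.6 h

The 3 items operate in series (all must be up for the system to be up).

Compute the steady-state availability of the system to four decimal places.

A(U1) = MTBF/(MTBF+MTTR) = 4677/(4677+102.4) = 0.978575
A(U2) = MTBF/(MTBF+MTTR) = 4560/(4560+119.5) = 0.974463
A(U3) = MTBF/(MTBF+MTTR) = 6999/(6999+47.6) = 0.993245
Series availability: 0.978575 × 0.974463 × 0.993245 = 0.9471

0.9471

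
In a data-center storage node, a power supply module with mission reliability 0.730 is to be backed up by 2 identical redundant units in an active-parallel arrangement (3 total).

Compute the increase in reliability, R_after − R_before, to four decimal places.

0.2503

R_before = 0.730
R_after = 1 − (1 − 0.730)^3 = 0.9803
ΔR = 0.9803 − 0.730 = 0.2503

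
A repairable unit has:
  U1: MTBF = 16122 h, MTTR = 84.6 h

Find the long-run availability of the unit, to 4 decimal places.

A(U1) = MTBF/(MTBF+MTTR) = 16122/(16122+84.6) = 0.9948

0.9948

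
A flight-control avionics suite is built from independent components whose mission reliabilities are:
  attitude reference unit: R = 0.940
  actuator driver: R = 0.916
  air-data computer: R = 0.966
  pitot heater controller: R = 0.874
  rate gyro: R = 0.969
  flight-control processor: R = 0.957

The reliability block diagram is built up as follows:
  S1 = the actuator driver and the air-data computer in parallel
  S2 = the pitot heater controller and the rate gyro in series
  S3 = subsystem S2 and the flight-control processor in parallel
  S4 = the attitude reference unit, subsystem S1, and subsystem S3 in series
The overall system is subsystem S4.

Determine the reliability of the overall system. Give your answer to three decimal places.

0.931

Parallel (actuator driver and air-data computer): 1 − (1 − 0.91600)(1 − 0.96600) = 0.99714
Series (pitot heater controller and rate gyro): 0.87400 × 0.96900 = 0.84691
Parallel ([0.84691] and flight-control processor): 1 − (1 − 0.84691)(1 − 0.95700) = 0.99342
Series (attitude reference unit, [0.99714], and [0.99342]): 0.94000 × 0.99714 × 0.99342 = 0.931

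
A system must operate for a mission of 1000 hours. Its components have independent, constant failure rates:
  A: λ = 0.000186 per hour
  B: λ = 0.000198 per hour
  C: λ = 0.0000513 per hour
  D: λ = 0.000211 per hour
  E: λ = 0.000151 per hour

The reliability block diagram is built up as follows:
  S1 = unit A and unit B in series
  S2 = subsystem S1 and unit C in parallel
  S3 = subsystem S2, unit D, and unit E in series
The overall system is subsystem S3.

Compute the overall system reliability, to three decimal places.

R(A) = exp(−0.000186 × 1000) = 0.83027
R(B) = exp(−0.000198 × 1000) = 0.82037
R(C) = exp(−0.0000513 × 1000) = 0.94999
R(D) = exp(−0.000211 × 1000) = 0.80977
R(E) = exp(−0.000151 × 1000) = 0.85985
Series (A and B): 0.83027 × 0.82037 = 0.68113
Parallel ([0.68113] and C): 1 − (1 − 0.68113)(1 − 0.94999) = 0.98405
Series ([0.98405], D, and E): 0.98405 × 0.80977 × 0.85985 = 0.685

0.685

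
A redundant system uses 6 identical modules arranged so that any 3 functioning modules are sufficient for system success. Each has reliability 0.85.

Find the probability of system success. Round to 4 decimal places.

R = Σ_{i=3}^{6} C(6,i) p^i (1−p)^{6−i} with p = 0.85
C(6,3)·0.85^3·0.15^3 = 0.041453
C(6,4)·0.85^4·0.15^2 = 0.176177
C(6,5)·0.85^5·0.15^1 = 0.399335
C(6,6)·0.85^6·0.15^0 = 0.377150
Sum = 0.9941

0.9941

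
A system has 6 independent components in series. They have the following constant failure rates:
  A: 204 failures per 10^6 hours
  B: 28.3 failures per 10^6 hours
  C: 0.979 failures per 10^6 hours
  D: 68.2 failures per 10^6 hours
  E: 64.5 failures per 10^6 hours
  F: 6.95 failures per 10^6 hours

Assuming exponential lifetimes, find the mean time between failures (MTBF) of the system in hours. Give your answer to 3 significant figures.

2680

Series of exponential components: λ_sys = Σ λ_i
λ_sys = 0.000204 + 0.0000283 + 0.000000979 + 0.0000682 + 0.0000645 + 0.00000695 = 3.7293e-04 /h
MTBF = 1 / λ_sys = 2680 h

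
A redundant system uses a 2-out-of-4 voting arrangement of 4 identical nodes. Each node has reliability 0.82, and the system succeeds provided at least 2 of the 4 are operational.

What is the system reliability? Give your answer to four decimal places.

0.9798

R = Σ_{i=2}^{4} C(4,i) p^i (1−p)^{4−i} with p = 0.82
C(4,2)·0.82^2·0.18^2 = 0.130715
C(4,3)·0.82^3·0.18^1 = 0.396985
C(4,4)·0.82^4·0.18^0 = 0.452122
Sum = 0.9798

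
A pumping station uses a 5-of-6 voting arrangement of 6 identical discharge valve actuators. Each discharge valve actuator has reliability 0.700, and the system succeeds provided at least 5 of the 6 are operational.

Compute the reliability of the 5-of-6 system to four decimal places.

0.4202

R = Σ_{i=5}^{6} C(6,i) p^i (1−p)^{6−i} with p = 0.700
C(6,5)·0.700^5·0.300^1 = 0.302526
C(6,6)·0.700^6·0.300^0 = 0.117649
Sum = 0.4202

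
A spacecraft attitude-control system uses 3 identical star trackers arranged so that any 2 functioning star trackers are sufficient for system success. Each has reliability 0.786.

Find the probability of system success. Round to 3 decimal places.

R = Σ_{i=2}^{3} C(3,i) p^i (1−p)^{3−i} with p = 0.786
C(3,2)·0.786^2·0.214^1 = 0.39663
C(3,3)·0.786^3·0.214^0 = 0.48559
Sum = 0.882

0.882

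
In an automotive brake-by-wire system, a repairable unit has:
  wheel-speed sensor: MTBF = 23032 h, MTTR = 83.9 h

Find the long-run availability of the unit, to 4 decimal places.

A(wheel-speed sensor) = MTBF/(MTBF+MTTR) = 23032/(23032+83.9) = 0.9964

0.9964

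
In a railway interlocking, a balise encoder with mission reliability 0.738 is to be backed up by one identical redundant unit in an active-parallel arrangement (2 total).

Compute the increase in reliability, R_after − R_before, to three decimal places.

R_before = 0.738
R_after = 1 − (1 − 0.738)^2 = 0.931
ΔR = 0.931 − 0.738 = 0.193

0.193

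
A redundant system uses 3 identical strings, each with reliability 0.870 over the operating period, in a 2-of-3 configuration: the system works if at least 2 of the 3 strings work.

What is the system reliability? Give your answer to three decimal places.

0.954

R = Σ_{i=2}^{3} C(3,i) p^i (1−p)^{3−i} with p = 0.870
C(3,2)·0.870^2·0.130^1 = 0.29519
C(3,3)·0.870^3·0.130^0 = 0.65850
Sum = 0.954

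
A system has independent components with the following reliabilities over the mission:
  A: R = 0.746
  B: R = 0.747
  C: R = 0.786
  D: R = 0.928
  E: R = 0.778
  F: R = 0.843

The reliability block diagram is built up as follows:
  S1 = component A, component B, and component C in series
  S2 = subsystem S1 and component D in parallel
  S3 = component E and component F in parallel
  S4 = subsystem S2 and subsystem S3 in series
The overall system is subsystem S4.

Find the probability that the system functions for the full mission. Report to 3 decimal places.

Series (A, B, and C): 0.74600 × 0.74700 × 0.78600 = 0.43801
Parallel ([0.43801] and D): 1 − (1 − 0.43801)(1 − 0.92800) = 0.95954
Parallel (E and F): 1 − (1 − 0.77800)(1 − 0.84300) = 0.96515
Series ([0.95954] and [0.96515]): 0.95954 × 0.96515 = 0.926

0.926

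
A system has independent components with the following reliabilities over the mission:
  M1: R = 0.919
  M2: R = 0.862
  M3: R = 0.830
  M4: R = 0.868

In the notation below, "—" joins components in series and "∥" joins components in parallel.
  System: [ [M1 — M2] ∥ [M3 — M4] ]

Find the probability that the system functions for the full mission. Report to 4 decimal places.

0.9419

Series (M1 and M2): 0.919000 × 0.862000 = 0.792178
Series (M3 and M4): 0.830000 × 0.868000 = 0.720440
Parallel ([0.792178] and [0.720440]): 1 − (1 − 0.792178)(1 − 0.720440) = 0.9419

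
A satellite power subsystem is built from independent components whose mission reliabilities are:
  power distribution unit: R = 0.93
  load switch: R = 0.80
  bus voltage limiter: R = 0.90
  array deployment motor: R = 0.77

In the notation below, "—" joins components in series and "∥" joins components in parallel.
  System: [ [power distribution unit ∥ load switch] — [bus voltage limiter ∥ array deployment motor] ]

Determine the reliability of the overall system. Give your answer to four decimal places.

0.9633

Parallel (power distribution unit and load switch): 1 − (1 − 0.930000)(1 − 0.800000) = 0.986000
Parallel (bus voltage limiter and array deployment motor): 1 − (1 − 0.900000)(1 − 0.770000) = 0.977000
Series ([0.986000] and [0.977000]): 0.986000 × 0.977000 = 0.9633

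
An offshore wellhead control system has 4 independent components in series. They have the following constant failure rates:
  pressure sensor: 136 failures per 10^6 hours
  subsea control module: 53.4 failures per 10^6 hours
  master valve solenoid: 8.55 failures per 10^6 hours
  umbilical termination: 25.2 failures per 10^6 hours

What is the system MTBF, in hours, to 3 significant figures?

4480

Series of exponential components: λ_sys = Σ λ_i
λ_sys = 0.000136 + 0.0000534 + 0.00000855 + 0.0000252 = 2.2315e-04 /h
MTBF = 1 / λ_sys = 4480 h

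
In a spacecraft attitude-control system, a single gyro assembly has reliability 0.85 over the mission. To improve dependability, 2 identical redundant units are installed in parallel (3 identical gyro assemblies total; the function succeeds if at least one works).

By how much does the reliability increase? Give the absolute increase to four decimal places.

0.1466

R_before = 0.85
R_after = 1 − (1 − 0.85)^3 = 0.9966
ΔR = 0.9966 − 0.85 = 0.1466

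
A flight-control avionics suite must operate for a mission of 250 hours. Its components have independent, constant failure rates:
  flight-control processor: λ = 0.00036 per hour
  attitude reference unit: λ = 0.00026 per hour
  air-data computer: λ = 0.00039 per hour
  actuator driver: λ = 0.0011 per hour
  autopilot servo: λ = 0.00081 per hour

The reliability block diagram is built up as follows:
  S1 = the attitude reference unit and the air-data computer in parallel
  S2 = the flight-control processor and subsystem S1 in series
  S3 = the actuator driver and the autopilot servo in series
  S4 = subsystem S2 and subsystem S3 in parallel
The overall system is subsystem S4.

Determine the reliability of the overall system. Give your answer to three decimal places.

R(flight-control processor) = exp(−0.00036 × 250) = 0.91393
R(attitude reference unit) = exp(−0.00026 × 250) = 0.93707
R(air-data computer) = exp(−0.00039 × 250) = 0.90710
R(actuator driver) = exp(−0.0011 × 250) = 0.75957
R(autopilot servo) = exp(−0.00081 × 250) = 0.81669
Parallel (attitude reference unit and air-data computer): 1 − (1 − 0.93707)(1 − 0.90710) = 0.99415
Series (flight-control processor and [0.99415]): 0.91393 × 0.99415 = 0.90858
Series (actuator driver and autopilot servo): 0.75957 × 0.81669 = 0.62033
Parallel ([0.90858] and [0.62033]): 1 − (1 − 0.90858)(1 − 0.62033) = 0.965

0.965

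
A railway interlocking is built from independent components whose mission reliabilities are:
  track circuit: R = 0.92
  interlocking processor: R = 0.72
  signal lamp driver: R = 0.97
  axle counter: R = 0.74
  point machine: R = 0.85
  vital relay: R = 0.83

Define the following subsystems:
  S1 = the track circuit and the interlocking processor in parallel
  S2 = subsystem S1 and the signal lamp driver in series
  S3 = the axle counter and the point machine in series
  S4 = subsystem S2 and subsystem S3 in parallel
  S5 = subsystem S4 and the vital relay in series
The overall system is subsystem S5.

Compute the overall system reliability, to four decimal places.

0.8141

Parallel (track circuit and interlocking processor): 1 − (1 − 0.920000)(1 − 0.720000) = 0.977600
Series ([0.977600] and signal lamp driver): 0.977600 × 0.970000 = 0.948272
Series (axle counter and point machine): 0.740000 × 0.850000 = 0.629000
Parallel ([0.948272] and [0.629000]): 1 − (1 − 0.948272)(1 − 0.629000) = 0.980809
Series ([0.980809] and vital relay): 0.980809 × 0.830000 = 0.8141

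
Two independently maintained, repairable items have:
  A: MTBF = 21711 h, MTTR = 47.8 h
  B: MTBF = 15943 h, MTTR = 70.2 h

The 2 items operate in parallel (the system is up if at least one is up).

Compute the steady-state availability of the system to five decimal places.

A(A) = MTBF/(MTBF+MTTR) = 21711/(21711+47.8) = 0.997803
A(B) = MTBF/(MTBF+MTTR) = 15943/(15943+70.2) = 0.995616
Parallel availability: 1 − (1 − 0.997803)(1 − 0.995616) = 0.99999

0.99999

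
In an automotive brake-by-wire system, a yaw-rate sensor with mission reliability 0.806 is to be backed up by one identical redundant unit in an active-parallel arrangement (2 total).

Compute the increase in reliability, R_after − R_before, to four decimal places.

0.1564

R_before = 0.806
R_after = 1 − (1 − 0.806)^2 = 0.9624
ΔR = 0.9624 − 0.806 = 0.1564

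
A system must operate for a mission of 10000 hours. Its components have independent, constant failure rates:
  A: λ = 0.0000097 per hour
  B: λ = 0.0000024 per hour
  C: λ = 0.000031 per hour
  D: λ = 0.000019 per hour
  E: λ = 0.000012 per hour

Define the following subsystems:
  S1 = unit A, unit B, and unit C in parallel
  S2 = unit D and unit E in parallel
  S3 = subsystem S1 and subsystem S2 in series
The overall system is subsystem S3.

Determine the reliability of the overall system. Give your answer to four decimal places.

0.9799

R(A) = exp(−0.0000097 × 10000) = 0.907556
R(B) = exp(−0.0000024 × 10000) = 0.976286
R(C) = exp(−0.000031 × 10000) = 0.733447
R(D) = exp(−0.000019 × 10000) = 0.826959
R(E) = exp(−0.000012 × 10000) = 0.886920
Parallel (A, B, and C): 1 − (1 − 0.907556)(1 − 0.976286)(1 − 0.733447) = 0.999416
Parallel (D and E): 1 − (1 − 0.826959)(1 − 0.886920) = 0.980433
Series ([0.999416] and [0.980433]): 0.999416 × 0.980433 = 0.9799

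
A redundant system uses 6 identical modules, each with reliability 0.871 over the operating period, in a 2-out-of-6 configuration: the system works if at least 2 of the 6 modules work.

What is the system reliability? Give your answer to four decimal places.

0.9998

R = Σ_{i=2}^{6} C(6,i) p^i (1−p)^{6−i} with p = 0.871
C(6,2)·0.871^2·0.129^4 = 0.003151
C(6,3)·0.871^3·0.129^3 = 0.028370
C(6,4)·0.871^4·0.129^2 = 0.143662
C(6,5)·0.871^5·0.129^1 = 0.388000
C(6,6)·0.871^6·0.129^0 = 0.436625
Sum = 0.9998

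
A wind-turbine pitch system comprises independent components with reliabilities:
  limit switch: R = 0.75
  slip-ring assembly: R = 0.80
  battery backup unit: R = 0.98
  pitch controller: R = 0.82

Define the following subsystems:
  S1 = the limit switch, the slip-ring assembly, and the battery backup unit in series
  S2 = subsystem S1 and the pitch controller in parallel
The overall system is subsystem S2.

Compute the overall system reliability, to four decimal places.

Series (limit switch, slip-ring assembly, and battery backup unit): 0.750000 × 0.800000 × 0.980000 = 0.588000
Parallel ([0.588000] and pitch controller): 1 − (1 − 0.588000)(1 − 0.820000) = 0.9258

0.9258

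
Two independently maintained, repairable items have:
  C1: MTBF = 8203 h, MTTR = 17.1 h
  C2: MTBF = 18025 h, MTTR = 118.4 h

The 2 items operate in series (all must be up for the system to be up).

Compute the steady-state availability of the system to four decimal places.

A(C1) = MTBF/(MTBF+MTTR) = 8203/(8203+17.1) = 0.997920
A(C2) = MTBF/(MTBF+MTTR) = 18025/(18025+118.4) = 0.993474
Series availability: 0.997920 × 0.993474 = 0.9914

0.9914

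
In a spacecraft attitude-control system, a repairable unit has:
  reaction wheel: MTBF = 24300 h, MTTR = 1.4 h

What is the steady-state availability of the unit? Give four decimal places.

A(reaction wheel) = MTBF/(MTBF+MTTR) = 24300/(24300+1.4) = 0.9999

0.9999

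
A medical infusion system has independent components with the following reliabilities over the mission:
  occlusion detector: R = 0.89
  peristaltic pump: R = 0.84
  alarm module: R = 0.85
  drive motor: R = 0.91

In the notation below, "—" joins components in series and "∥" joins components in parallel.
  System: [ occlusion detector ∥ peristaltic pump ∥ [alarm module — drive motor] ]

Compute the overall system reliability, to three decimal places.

0.996

Series (alarm module and drive motor): 0.85000 × 0.91000 = 0.77350
Parallel (occlusion detector, peristaltic pump, and [0.77350]): 1 − (1 − 0.89000)(1 − 0.84000)(1 − 0.77350) = 0.996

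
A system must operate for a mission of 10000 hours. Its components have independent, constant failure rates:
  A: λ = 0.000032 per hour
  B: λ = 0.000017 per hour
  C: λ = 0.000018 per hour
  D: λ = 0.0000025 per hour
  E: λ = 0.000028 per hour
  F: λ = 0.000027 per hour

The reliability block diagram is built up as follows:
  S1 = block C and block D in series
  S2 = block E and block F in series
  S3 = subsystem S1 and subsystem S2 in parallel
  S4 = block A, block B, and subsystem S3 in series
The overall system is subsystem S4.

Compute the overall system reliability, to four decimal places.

R(A) = exp(−0.000032 × 10000) = 0.726149
R(B) = exp(−0.000017 × 10000) = 0.843665
R(C) = exp(−0.000018 × 10000) = 0.835270
R(D) = exp(−0.0000025 × 10000) = 0.975310
R(E) = exp(−0.000028 × 10000) = 0.755784
R(F) = exp(−0.000027 × 10000) = 0.763379
Series (C and D): 0.835270 × 0.975310 = 0.814647
Series (E and F): 0.755784 × 0.763379 = 0.576950
Parallel ([0.814647] and [0.576950]): 1 − (1 − 0.814647)(1 − 0.576950) = 0.921586
Series (A, B, and [0.921586]): 0.726149 × 0.843665 × 0.921586 = 0.5646

0.5646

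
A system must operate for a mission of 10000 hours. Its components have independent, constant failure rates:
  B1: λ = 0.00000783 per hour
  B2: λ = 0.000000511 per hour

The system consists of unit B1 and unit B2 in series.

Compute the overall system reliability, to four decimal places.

R(B1) = exp(−0.00000783 × 10000) = 0.924687
R(B2) = exp(−0.000000511 × 10000) = 0.994903
Series (B1 and B2): 0.924687 × 0.994903 = 0.9200

0.9200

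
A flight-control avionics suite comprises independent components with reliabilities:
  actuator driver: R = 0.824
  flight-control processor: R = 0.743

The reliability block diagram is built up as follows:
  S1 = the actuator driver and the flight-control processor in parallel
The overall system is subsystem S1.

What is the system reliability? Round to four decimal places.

0.9548

Parallel (actuator driver and flight-control processor): 1 − (1 − 0.824000)(1 − 0.743000) = 0.9548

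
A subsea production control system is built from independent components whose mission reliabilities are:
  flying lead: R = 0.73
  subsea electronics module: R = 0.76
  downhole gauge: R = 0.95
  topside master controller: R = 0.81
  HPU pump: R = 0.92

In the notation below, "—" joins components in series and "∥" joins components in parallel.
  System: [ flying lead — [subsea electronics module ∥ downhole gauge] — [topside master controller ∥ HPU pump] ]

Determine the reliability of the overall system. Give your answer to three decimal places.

Parallel (subsea electronics module and downhole gauge): 1 − (1 − 0.76000)(1 − 0.95000) = 0.98800
Parallel (topside master controller and HPU pump): 1 − (1 − 0.81000)(1 − 0.92000) = 0.98480
Series (flying lead, [0.98800], and [0.98480]): 0.73000 × 0.98800 × 0.98480 = 0.710

0.710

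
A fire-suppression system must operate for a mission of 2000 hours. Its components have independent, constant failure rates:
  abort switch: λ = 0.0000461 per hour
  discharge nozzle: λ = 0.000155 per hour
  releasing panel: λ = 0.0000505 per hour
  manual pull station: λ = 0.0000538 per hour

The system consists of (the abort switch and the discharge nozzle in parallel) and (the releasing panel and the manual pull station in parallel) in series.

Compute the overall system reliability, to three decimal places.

0.967

R(abort switch) = exp(−0.0000461 × 2000) = 0.91192
R(discharge nozzle) = exp(−0.000155 × 2000) = 0.73345
R(releasing panel) = exp(−0.0000505 × 2000) = 0.90393
R(manual pull station) = exp(−0.0000538 × 2000) = 0.89799
Parallel (abort switch and discharge nozzle): 1 − (1 − 0.91192)(1 − 0.73345) = 0.97652
Parallel (releasing panel and manual pull station): 1 − (1 − 0.90393)(1 − 0.89799) = 0.99020
Series ([0.97652] and [0.99020]): 0.97652 × 0.99020 = 0.967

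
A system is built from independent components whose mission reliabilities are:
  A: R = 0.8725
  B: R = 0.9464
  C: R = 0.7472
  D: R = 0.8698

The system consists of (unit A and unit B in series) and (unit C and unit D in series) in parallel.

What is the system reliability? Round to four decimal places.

0.9390

Series (A and B): 0.872500 × 0.946400 = 0.825734
Series (C and D): 0.747200 × 0.869800 = 0.649915
Parallel ([0.825734] and [0.649915]): 1 − (1 − 0.825734)(1 − 0.649915) = 0.9390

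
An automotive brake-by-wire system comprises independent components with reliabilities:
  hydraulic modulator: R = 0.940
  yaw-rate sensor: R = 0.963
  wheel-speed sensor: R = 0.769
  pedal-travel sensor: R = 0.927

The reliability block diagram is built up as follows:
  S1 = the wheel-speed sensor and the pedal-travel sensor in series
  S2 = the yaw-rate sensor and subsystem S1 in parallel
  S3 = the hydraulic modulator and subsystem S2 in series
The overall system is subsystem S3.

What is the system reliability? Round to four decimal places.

Series (wheel-speed sensor and pedal-travel sensor): 0.769000 × 0.927000 = 0.712863
Parallel (yaw-rate sensor and [0.712863]): 1 − (1 − 0.963000)(1 − 0.712863) = 0.989376
Series (hydraulic modulator and [0.989376]): 0.940000 × 0.989376 = 0.9300

0.9300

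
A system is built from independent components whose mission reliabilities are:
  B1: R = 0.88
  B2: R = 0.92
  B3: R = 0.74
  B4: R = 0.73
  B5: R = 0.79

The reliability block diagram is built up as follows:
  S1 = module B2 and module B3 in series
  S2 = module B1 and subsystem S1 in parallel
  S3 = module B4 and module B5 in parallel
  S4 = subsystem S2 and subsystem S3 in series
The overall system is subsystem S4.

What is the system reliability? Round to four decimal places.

Series (B2 and B3): 0.920000 × 0.740000 = 0.680800
Parallel (B1 and [0.680800]): 1 − (1 − 0.880000)(1 − 0.680800) = 0.961696
Parallel (B4 and B5): 1 − (1 − 0.730000)(1 − 0.790000) = 0.943300
Series ([0.961696] and [0.943300]): 0.961696 × 0.943300 = 0.9072

0.9072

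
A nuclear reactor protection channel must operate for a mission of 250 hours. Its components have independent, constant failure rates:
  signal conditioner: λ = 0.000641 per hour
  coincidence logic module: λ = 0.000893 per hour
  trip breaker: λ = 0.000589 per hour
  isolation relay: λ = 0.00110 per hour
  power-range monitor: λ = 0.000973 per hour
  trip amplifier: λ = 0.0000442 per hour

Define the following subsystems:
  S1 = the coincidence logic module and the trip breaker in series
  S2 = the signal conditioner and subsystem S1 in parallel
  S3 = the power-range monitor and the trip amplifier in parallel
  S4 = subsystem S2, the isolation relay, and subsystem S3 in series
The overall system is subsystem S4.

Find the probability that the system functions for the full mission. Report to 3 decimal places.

0.723

R(signal conditioner) = exp(−0.000641 × 250) = 0.85193
R(coincidence logic module) = exp(−0.000893 × 250) = 0.79991
R(trip breaker) = exp(−0.000589 × 250) = 0.86308
R(isolation relay) = exp(−0.00110 × 250) = 0.75957
R(power-range monitor) = exp(−0.000973 × 250) = 0.78408
R(trip amplifier) = exp(−0.0000442 × 250) = 0.98901
Series (coincidence logic module and trip breaker): 0.79991 × 0.86308 = 0.69039
Parallel (signal conditioner and [0.69039]): 1 − (1 − 0.85193)(1 − 0.69039) = 0.95416
Parallel (power-range monitor and trip amplifier): 1 − (1 − 0.78408)(1 − 0.98901) = 0.99763
Series ([0.95416], isolation relay, and [0.99763]): 0.95416 × 0.75957 × 0.99763 = 0.723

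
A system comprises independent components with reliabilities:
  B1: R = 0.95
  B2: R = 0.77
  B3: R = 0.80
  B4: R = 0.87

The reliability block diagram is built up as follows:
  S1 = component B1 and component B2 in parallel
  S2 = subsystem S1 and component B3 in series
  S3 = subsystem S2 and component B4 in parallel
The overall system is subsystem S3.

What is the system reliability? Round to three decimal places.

0.973

Parallel (B1 and B2): 1 − (1 − 0.95000)(1 − 0.77000) = 0.98850
Series ([0.98850] and B3): 0.98850 × 0.80000 = 0.79080
Parallel ([0.79080] and B4): 1 − (1 − 0.79080)(1 − 0.87000) = 0.973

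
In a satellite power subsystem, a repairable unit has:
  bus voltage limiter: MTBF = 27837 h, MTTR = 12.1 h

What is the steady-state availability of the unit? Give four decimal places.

0.9996

A(bus voltage limiter) = MTBF/(MTBF+MTTR) = 27837/(27837+12.1) = 0.9996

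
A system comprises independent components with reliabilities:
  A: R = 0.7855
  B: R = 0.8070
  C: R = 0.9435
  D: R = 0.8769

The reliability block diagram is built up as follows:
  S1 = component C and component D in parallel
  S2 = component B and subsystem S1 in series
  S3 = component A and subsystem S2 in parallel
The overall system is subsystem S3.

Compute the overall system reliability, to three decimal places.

0.957

Parallel (C and D): 1 − (1 − 0.94350)(1 − 0.87690) = 0.99304
Series (B and [0.99304]): 0.80700 × 0.99304 = 0.80138
Parallel (A and [0.80138]): 1 − (1 − 0.78550)(1 − 0.80138) = 0.957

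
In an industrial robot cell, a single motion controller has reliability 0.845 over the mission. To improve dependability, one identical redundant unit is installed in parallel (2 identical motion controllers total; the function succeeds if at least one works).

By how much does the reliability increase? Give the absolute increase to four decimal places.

R_before = 0.845
R_after = 1 − (1 − 0.845)^2 = 0.9760
ΔR = 0.9760 − 0.845 = 0.1310

0.1310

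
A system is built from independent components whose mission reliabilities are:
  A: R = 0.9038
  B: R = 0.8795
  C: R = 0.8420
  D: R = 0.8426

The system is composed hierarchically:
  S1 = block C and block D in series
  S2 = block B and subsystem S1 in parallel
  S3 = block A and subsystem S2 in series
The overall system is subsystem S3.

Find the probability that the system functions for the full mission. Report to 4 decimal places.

0.8722

Series (C and D): 0.842000 × 0.842600 = 0.709469
Parallel (B and [0.709469]): 1 − (1 − 0.879500)(1 − 0.709469) = 0.964991
Series (A and [0.964991]): 0.903800 × 0.964991 = 0.8722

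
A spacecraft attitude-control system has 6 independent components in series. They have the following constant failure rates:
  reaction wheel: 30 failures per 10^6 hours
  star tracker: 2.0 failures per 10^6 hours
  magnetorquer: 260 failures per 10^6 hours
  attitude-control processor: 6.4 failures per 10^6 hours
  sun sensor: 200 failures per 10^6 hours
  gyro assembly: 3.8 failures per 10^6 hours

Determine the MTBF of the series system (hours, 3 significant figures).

1990

Series of exponential components: λ_sys = Σ λ_i
λ_sys = 0.000030 + 0.0000020 + 0.00026 + 0.0000064 + 0.00020 + 0.0000038 = 5.0220e-04 /h
MTBF = 1 / λ_sys = 1990 h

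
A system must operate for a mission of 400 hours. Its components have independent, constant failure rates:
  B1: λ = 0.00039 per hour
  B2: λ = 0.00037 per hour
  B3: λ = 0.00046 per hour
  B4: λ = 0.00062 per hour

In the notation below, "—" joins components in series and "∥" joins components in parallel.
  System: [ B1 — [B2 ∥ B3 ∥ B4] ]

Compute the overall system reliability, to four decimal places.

0.8512

R(B1) = exp(−0.00039 × 400) = 0.855559
R(B2) = exp(−0.00037 × 400) = 0.862431
R(B3) = exp(−0.00046 × 400) = 0.831936
R(B4) = exp(−0.00062 × 400) = 0.780360
Parallel (B2, B3, and B4): 1 − (1 − 0.862431)(1 − 0.831936)(1 − 0.780360) = 0.994922
Series (B1 and [0.994922]): 0.855559 × 0.994922 = 0.8512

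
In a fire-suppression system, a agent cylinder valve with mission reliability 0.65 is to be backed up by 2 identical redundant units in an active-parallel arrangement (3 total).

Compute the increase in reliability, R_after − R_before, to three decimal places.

0.307

R_before = 0.65
R_after = 1 − (1 − 0.65)^3 = 0.957
ΔR = 0.957 − 0.65 = 0.307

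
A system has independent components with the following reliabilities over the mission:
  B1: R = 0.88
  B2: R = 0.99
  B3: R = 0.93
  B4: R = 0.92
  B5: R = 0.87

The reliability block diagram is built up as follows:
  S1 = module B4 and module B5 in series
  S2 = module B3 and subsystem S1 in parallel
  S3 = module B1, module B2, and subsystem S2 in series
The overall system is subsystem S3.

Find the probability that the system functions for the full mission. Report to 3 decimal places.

Series (B4 and B5): 0.92000 × 0.87000 = 0.80040
Parallel (B3 and [0.80040]): 1 − (1 − 0.93000)(1 − 0.80040) = 0.98603
Series (B1, B2, and [0.98603]): 0.88000 × 0.99000 × 0.98603 = 0.859

0.859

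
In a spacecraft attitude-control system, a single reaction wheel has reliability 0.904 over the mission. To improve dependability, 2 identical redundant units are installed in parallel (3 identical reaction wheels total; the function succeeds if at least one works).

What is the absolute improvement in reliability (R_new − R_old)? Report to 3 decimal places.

0.095

R_before = 0.904
R_after = 1 − (1 − 0.904)^3 = 0.999
ΔR = 0.999 − 0.904 = 0.095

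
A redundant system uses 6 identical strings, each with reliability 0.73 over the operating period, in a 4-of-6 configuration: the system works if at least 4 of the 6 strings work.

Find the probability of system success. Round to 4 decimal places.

0.7977

R = Σ_{i=4}^{6} C(6,i) p^i (1−p)^{6−i} with p = 0.73
C(6,4)·0.73^4·0.27^2 = 0.310535
C(6,5)·0.73^5·0.27^1 = 0.335838
C(6,6)·0.73^6·0.27^0 = 0.151334
Sum = 0.7977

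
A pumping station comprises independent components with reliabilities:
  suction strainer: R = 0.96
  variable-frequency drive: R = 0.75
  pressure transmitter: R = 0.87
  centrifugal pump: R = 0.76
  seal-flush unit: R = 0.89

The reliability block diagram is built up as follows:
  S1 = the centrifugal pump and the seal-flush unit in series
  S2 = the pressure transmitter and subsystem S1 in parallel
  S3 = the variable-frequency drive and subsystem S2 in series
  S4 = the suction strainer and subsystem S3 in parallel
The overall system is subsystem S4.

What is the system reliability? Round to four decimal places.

0.9887

Series (centrifugal pump and seal-flush unit): 0.760000 × 0.890000 = 0.676400
Parallel (pressure transmitter and [0.676400]): 1 − (1 − 0.870000)(1 − 0.676400) = 0.957932
Series (variable-frequency drive and [0.957932]): 0.750000 × 0.957932 = 0.718449
Parallel (suction strainer and [0.718449]): 1 − (1 − 0.960000)(1 − 0.718449) = 0.9887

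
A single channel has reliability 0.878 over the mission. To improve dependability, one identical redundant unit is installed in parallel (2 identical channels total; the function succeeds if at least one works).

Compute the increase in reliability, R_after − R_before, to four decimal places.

R_before = 0.878
R_after = 1 − (1 − 0.878)^2 = 0.9851
ΔR = 0.9851 − 0.878 = 0.1071

0.1071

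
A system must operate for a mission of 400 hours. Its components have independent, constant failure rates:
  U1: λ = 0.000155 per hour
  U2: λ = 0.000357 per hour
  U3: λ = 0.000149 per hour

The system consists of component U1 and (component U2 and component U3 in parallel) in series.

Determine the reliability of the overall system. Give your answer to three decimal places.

0.933

R(U1) = exp(−0.000155 × 400) = 0.93988
R(U2) = exp(−0.000357 × 400) = 0.86693
R(U3) = exp(−0.000149 × 400) = 0.94214
Parallel (U2 and U3): 1 − (1 − 0.86693)(1 − 0.94214) = 0.99230
Series (U1 and [0.99230]): 0.93988 × 0.99230 = 0.933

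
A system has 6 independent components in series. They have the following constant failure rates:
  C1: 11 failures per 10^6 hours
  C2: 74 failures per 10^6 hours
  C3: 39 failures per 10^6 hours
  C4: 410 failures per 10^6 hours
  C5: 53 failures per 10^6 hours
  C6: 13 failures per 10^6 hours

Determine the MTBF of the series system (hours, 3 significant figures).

1670

Series of exponential components: λ_sys = Σ λ_i
λ_sys = 0.000011 + 0.000074 + 0.000039 + 0.00041 + 0.000053 + 0.000013 = 6.0000e-04 /h
MTBF = 1 / λ_sys = 1670 h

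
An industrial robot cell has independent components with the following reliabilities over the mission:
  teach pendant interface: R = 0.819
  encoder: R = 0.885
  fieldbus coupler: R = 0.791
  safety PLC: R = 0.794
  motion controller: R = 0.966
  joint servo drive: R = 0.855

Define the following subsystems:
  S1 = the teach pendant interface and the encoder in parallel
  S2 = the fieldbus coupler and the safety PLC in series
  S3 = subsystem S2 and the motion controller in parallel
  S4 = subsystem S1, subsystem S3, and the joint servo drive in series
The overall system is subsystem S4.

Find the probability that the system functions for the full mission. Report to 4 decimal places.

0.8266

Parallel (teach pendant interface and encoder): 1 − (1 − 0.819000)(1 − 0.885000) = 0.979185
Series (fieldbus coupler and safety PLC): 0.791000 × 0.794000 = 0.628054
Parallel ([0.628054] and motion controller): 1 − (1 − 0.628054)(1 − 0.966000) = 0.987354
Series ([0.979185], [0.987354], and joint servo drive): 0.979185 × 0.987354 × 0.855000 = 0.8266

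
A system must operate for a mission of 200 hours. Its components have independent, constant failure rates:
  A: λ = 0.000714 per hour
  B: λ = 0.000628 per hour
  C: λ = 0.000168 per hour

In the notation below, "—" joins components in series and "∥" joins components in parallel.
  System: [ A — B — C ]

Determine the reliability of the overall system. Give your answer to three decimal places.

R(A) = exp(−0.000714 × 200) = 0.86693
R(B) = exp(−0.000628 × 200) = 0.88197
R(C) = exp(−0.000168 × 200) = 0.96696
Series (A, B, and C): 0.86693 × 0.88197 × 0.96696 = 0.739

0.739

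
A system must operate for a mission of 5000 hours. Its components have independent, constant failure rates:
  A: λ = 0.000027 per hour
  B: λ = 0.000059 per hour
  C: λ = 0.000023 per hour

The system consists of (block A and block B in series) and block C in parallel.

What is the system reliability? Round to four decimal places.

0.9620

R(A) = exp(−0.000027 × 5000) = 0.873716
R(B) = exp(−0.000059 × 5000) = 0.744532
R(C) = exp(−0.000023 × 5000) = 0.891366
Series (A and B): 0.873716 × 0.744532 = 0.650510
Parallel ([0.650510] and C): 1 − (1 − 0.650510)(1 − 0.891366) = 0.9620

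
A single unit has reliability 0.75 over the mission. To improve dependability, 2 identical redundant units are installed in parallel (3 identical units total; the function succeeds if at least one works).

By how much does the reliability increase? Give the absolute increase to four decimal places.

R_before = 0.75
R_after = 1 − (1 − 0.75)^3 = 0.9844
ΔR = 0.9844 − 0.75 = 0.2344

0.2344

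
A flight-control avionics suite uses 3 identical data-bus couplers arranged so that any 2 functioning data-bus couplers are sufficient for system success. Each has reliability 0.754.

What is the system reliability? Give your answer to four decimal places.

0.8482

R = Σ_{i=2}^{3} C(3,i) p^i (1−p)^{3−i} with p = 0.754
C(3,2)·0.754^2·0.246^1 = 0.419565
C(3,3)·0.754^3·0.246^0 = 0.428661
Sum = 0.8482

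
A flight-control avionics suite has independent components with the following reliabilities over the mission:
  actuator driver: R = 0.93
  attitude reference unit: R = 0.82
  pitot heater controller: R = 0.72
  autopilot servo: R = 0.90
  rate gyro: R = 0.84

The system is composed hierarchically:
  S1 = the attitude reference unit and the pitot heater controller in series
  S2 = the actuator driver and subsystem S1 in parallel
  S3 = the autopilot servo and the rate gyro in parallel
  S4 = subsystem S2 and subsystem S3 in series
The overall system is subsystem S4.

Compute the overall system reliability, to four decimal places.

Series (attitude reference unit and pitot heater controller): 0.820000 × 0.720000 = 0.590400
Parallel (actuator driver and [0.590400]): 1 − (1 − 0.930000)(1 − 0.590400) = 0.971328
Parallel (autopilot servo and rate gyro): 1 − (1 − 0.900000)(1 − 0.840000) = 0.984000
Series ([0.971328] and [0.984000]): 0.971328 × 0.984000 = 0.9558

0.9558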